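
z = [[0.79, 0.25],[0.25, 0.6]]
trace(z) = 1.39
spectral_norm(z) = 0.96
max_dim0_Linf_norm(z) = 0.79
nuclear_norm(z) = 1.39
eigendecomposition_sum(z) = [[0.65,  0.45], [0.45,  0.31]] + [[0.14,-0.2],[-0.2,0.29]]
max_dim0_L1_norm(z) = 1.04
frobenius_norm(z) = 1.05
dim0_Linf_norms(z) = [0.79, 0.6]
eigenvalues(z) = [0.96, 0.43]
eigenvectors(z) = [[0.82, -0.57],  [0.57, 0.82]]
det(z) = 0.41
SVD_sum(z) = [[0.65, 0.45], [0.45, 0.31]] + [[0.14, -0.2], [-0.20, 0.29]]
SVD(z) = [[-0.82, -0.57], [-0.57, 0.82]] @ diag([0.9624415824063266, 0.42755841759367336]) @ [[-0.82, -0.57], [-0.57, 0.82]]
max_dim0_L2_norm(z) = 0.83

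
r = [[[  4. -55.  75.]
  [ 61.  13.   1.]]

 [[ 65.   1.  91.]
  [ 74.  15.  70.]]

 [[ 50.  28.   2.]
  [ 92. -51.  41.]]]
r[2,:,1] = [28.0, -51.0]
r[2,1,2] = 41.0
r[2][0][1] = 28.0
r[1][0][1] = 1.0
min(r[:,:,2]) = 1.0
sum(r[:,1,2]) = 112.0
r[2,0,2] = 2.0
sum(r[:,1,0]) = 227.0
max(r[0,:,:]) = 75.0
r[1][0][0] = 65.0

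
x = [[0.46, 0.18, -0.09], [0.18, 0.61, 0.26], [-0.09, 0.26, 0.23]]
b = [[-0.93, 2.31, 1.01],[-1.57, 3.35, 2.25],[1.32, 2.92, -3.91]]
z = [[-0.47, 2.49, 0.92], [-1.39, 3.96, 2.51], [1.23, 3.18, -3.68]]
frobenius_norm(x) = 0.92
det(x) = 0.01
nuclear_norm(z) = 10.69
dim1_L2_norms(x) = [0.5, 0.69, 0.36]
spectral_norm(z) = 5.70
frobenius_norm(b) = 7.18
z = b + x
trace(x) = 1.30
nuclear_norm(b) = 10.22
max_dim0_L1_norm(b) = 8.58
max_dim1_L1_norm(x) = 1.05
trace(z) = -0.19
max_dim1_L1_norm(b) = 8.15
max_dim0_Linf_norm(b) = 3.91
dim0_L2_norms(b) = [2.25, 5.01, 4.62]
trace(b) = -1.49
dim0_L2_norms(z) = [1.91, 5.66, 4.55]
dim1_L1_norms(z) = [3.88, 7.86, 8.09]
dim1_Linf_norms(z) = [2.49, 3.96, 3.68]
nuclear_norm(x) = 1.30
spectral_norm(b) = 5.09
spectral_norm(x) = 0.79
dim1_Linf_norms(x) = [0.46, 0.61, 0.26]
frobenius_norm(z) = 7.51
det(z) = -3.00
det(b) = 1.88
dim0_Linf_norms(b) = [1.57, 3.35, 3.91]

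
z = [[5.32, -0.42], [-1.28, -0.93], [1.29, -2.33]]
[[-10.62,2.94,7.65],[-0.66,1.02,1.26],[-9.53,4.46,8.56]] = z @ [[-1.75, 0.42, 1.20], [3.12, -1.68, -3.01]]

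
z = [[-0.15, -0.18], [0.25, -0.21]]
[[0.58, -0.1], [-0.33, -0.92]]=z @ [[-2.37, -1.88],[-1.23, 2.13]]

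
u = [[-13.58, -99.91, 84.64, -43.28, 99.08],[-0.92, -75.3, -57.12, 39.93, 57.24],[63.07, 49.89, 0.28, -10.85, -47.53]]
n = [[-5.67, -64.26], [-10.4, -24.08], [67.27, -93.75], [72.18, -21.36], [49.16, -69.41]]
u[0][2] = 84.64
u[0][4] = 99.08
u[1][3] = 39.93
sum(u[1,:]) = -36.169999999999995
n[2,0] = 67.27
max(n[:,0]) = 72.18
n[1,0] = -10.4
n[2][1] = -93.75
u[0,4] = 99.08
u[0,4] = 99.08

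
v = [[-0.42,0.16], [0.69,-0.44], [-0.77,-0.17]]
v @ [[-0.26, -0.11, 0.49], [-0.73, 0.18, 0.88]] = [[-0.01, 0.08, -0.06], [0.14, -0.16, -0.05], [0.32, 0.05, -0.53]]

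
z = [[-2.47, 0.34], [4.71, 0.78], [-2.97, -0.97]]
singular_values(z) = [6.16, 0.88]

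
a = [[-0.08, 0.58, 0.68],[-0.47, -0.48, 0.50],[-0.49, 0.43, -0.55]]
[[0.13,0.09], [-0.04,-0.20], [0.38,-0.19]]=a @ [[-0.36, 0.39], [0.32, 0.11], [-0.12, 0.08]]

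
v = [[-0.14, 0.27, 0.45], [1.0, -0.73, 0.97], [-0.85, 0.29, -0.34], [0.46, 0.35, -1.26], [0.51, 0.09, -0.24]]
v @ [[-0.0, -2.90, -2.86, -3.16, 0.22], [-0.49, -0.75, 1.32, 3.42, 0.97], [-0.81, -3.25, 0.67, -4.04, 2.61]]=[[-0.50,-1.26,1.06,-0.45,1.41], [-0.43,-5.5,-3.17,-9.58,2.04], [0.13,3.35,2.59,5.05,-0.79], [0.85,2.50,-1.7,4.83,-2.85], [0.15,-0.77,-1.50,-0.33,-0.43]]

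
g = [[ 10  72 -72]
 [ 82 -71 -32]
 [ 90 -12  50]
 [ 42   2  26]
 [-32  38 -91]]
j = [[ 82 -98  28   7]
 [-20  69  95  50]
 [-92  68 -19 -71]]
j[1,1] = 69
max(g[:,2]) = 50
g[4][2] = -91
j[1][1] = 69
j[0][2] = 28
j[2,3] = -71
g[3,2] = 26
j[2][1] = 68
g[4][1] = 38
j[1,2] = 95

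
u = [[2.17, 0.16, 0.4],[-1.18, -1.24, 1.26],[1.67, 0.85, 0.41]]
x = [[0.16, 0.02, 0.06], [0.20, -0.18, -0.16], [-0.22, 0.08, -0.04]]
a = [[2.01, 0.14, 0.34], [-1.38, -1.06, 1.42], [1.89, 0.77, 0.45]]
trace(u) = 1.34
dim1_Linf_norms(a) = [2.01, 1.42, 1.89]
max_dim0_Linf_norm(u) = 2.17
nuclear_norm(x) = 0.61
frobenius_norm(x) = 0.43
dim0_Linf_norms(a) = [2.01, 1.06, 1.42]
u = x + a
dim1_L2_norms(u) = [2.21, 2.13, 1.92]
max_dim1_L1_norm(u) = 3.68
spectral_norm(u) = 3.20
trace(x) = -0.06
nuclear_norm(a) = 5.35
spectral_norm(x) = 0.38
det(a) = -2.37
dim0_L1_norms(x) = [0.58, 0.28, 0.26]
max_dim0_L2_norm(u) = 2.98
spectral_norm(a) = 3.28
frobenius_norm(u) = 3.62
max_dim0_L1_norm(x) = 0.58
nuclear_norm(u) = 5.32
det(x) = 0.00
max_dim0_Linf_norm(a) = 2.01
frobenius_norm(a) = 3.69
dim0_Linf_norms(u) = [2.17, 1.24, 1.26]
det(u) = -2.59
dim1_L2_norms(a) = [2.04, 2.25, 2.09]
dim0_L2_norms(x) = [0.34, 0.2, 0.18]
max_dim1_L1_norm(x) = 0.54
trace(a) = 1.40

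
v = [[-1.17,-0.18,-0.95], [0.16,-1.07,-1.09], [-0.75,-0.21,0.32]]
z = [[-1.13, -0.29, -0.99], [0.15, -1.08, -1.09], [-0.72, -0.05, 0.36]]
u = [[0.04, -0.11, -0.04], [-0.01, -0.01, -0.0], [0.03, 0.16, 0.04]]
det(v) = 1.32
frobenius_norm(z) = 2.32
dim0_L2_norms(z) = [1.35, 1.12, 1.52]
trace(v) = -1.92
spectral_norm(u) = 0.20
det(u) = -0.00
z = v + u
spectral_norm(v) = 1.84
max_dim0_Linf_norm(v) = 1.17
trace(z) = -1.85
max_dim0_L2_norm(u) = 0.19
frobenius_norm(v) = 2.32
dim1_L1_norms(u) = [0.19, 0.02, 0.23]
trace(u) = 0.07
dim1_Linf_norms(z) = [1.13, 1.09, 0.72]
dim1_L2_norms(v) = [1.52, 1.54, 0.84]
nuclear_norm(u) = 0.25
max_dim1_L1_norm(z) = 2.41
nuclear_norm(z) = 3.60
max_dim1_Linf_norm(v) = 1.17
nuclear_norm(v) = 3.69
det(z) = 1.07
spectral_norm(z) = 1.89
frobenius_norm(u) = 0.21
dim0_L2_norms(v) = [1.4, 1.11, 1.48]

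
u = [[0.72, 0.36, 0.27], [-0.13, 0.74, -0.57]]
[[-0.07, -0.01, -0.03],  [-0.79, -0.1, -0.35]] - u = [[-0.79, -0.37, -0.3], [-0.66, -0.84, 0.22]]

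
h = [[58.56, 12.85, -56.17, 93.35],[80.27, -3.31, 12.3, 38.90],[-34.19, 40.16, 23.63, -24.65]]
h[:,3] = [93.35, 38.9, -24.65]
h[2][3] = -24.65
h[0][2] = -56.17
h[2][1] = 40.16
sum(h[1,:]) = 128.16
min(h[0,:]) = -56.17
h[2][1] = 40.16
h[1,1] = -3.31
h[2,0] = -34.19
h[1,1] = -3.31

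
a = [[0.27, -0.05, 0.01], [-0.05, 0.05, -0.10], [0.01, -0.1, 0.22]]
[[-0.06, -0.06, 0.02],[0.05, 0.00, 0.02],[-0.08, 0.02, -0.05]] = a @[[-0.19, -0.26, 0.06], [0.07, -0.27, -0.09], [-0.33, -0.03, -0.25]]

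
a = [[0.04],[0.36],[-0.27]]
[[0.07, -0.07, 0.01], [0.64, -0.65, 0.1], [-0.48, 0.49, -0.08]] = a @ [[1.78,  -1.81,  0.29]]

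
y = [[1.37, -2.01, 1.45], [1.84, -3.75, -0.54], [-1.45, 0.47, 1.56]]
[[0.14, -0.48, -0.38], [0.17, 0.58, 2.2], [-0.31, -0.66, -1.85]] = y@[[0.21, -0.06, 0.15], [0.06, -0.12, -0.38], [-0.02, -0.44, -0.93]]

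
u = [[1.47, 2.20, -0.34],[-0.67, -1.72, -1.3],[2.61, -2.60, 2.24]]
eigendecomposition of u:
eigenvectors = [[-0.24+0.45j, -0.24-0.45j, -0.35+0.00j],  [(-0.23+0.01j), -0.23-0.01j, (0.72+0j)],  [0.83+0.00j, (0.83-0j), 0.59+0.00j]]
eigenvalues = [(2.23+1.38j), (2.23-1.38j), (-2.46+0j)]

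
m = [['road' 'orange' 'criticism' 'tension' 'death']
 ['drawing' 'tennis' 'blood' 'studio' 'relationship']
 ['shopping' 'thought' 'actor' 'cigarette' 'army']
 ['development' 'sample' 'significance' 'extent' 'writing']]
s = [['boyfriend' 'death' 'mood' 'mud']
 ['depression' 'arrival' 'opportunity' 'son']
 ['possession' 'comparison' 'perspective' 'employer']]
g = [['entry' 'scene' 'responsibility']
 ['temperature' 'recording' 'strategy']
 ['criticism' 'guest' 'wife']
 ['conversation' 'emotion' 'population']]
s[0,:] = ['boyfriend', 'death', 'mood', 'mud']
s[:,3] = ['mud', 'son', 'employer']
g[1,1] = 'recording'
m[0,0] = 'road'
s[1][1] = 'arrival'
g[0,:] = ['entry', 'scene', 'responsibility']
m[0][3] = 'tension'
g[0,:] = ['entry', 'scene', 'responsibility']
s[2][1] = 'comparison'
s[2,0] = 'possession'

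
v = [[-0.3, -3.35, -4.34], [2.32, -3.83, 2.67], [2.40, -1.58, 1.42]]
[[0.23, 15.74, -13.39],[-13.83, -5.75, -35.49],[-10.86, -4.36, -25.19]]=v @ [[-3.43,  -0.75,  -7.29],[1.08,  -0.94,  4.78],[-0.65,  -2.85,  -0.1]]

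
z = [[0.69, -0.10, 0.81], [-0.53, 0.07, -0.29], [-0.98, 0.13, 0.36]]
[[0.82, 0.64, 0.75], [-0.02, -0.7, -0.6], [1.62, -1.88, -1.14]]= z@[[-0.86,1.47,1.25], [0.89,-1.59,0.77], [1.85,-0.66,-0.04]]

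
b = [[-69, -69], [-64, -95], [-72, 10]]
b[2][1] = 10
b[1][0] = -64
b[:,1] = [-69, -95, 10]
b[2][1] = 10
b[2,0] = -72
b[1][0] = -64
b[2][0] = -72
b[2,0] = -72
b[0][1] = -69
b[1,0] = -64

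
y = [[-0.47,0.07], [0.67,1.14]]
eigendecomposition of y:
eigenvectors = [[-0.93, -0.04], [0.38, -1.0]]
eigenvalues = [-0.5, 1.17]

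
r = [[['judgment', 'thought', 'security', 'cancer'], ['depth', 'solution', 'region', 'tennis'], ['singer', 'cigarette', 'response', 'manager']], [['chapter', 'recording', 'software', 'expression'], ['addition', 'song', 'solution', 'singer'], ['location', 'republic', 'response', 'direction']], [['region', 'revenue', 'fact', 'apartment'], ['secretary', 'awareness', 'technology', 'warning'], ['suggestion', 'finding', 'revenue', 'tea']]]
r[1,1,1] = 'song'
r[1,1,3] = 'singer'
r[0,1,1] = 'solution'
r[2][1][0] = 'secretary'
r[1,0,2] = 'software'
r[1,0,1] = 'recording'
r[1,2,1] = 'republic'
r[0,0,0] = 'judgment'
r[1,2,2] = 'response'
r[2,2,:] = ['suggestion', 'finding', 'revenue', 'tea']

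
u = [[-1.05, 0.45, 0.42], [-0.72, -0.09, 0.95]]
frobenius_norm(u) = 1.71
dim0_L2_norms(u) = [1.27, 0.46, 1.04]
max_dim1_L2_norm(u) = 1.22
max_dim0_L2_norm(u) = 1.27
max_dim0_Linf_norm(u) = 1.05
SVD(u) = [[-0.72, -0.70], [-0.7, 0.72]] @ diag([1.6031244231780792, 0.5834313017056513]) @ [[0.78, -0.16, -0.60], [0.37, -0.65, 0.66]]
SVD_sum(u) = [[-0.9,0.19,0.69], [-0.88,0.18,0.67]] + [[-0.15, 0.26, -0.27], [0.16, -0.27, 0.28]]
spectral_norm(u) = 1.60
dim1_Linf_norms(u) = [1.05, 0.95]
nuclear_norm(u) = 2.19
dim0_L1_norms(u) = [1.77, 0.54, 1.37]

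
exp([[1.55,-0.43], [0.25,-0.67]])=[[4.58, -0.80], [0.47, 0.45]]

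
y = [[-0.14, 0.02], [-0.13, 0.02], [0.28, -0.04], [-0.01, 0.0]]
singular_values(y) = [0.34, 0.0]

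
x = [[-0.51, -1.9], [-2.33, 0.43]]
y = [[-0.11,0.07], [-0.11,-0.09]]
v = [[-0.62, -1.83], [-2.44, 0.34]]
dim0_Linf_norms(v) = [2.44, 1.83]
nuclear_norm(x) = 4.33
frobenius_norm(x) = 3.08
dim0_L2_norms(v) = [2.52, 1.86]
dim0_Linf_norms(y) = [0.11, 0.09]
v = x + y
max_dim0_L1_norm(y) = 0.22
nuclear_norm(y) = 0.27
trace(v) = -0.28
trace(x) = -0.08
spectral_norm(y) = 0.16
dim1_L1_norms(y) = [0.18, 0.2]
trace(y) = -0.20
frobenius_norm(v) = 3.13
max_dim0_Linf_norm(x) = 2.33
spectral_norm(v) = 2.52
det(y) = 0.02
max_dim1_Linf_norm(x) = 2.33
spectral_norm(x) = 2.39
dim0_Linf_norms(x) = [2.33, 1.9]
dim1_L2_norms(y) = [0.13, 0.14]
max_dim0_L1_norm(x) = 2.84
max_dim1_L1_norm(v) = 2.78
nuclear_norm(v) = 4.38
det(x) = -4.65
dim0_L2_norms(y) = [0.16, 0.11]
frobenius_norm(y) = 0.19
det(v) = -4.68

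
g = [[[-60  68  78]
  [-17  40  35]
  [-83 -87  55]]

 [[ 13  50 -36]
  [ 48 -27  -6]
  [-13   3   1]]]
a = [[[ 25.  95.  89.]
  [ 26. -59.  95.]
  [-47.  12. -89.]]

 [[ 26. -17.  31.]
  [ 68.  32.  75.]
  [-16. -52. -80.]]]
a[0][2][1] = 12.0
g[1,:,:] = [[13, 50, -36], [48, -27, -6], [-13, 3, 1]]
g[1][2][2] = 1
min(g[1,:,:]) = -36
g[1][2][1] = 3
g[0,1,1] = 40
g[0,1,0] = -17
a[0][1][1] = -59.0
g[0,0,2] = 78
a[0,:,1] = [95.0, -59.0, 12.0]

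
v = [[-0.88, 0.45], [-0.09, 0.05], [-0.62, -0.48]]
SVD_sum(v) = [[-0.92, 0.13], [-0.1, 0.01], [-0.54, 0.07]] + [[0.04, 0.32], [0.01, 0.04], [-0.08, -0.55]]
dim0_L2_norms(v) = [1.08, 0.66]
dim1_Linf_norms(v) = [0.88, 0.09, 0.62]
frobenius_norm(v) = 1.27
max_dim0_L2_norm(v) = 1.08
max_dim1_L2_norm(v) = 0.99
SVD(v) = [[-0.86, -0.50], [-0.09, -0.06], [-0.50, 0.86]] @ diag([1.0867839263345627, 0.6489997669189352]) @ [[0.99, -0.14], [-0.14, -0.99]]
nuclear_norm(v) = 1.74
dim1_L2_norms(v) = [0.99, 0.1, 0.78]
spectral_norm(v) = 1.09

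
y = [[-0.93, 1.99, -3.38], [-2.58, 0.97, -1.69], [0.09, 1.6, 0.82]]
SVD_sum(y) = [[-1.83,1.75,-2.96], [-1.38,1.32,-2.23], [-0.02,0.02,-0.04]] + [[0.22,0.44,0.12], [-0.31,-0.61,-0.17], [0.71,1.4,0.39]] + [[0.68, -0.20, -0.54], [-0.90, 0.26, 0.71], [-0.60, 0.17, 0.47]]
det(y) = 14.90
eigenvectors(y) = [[0.69+0.00j, (0.69-0j), -0.58+0.00j], [(0.41+0.49j), 0.41-0.49j, (0.42+0j)], [(0.14-0.31j), 0.14+0.31j, 0.70+0.00j]]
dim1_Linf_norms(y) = [3.38, 2.58, 1.6]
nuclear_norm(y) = 8.38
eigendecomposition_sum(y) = [[(-0.68+1.01j), 1.23+0.59j, (-1.31+0.48j)],[-1.13+0.11j, (0.31+1.24j), -1.12-0.65j],[0.31+0.51j, (0.51-0.43j), -0.05+0.68j]] + [[(-0.68-1.01j), 1.23-0.59j, (-1.31-0.48j)], [(-1.13-0.11j), 0.31-1.24j, (-1.12+0.65j)], [0.31-0.51j, 0.51+0.43j, (-0.05-0.68j)]] + [[0.44+0.00j, -0.48+0.00j, (-0.76-0j)], [(-0.32-0j), (0.35-0j), 0.56+0.00j], [-0.53-0.00j, (0.57-0j), 0.92+0.00j]]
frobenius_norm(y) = 5.47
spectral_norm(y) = 4.88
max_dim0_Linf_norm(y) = 3.38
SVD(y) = [[-0.8, -0.27, 0.53], [-0.60, 0.38, -0.7], [-0.01, -0.88, -0.47]] @ diag([4.879090556688847, 1.8360354508139807, 1.6633547916737563]) @ [[0.47, -0.45, 0.76], [-0.44, -0.87, -0.24], [0.77, -0.22, -0.60]]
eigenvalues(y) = [(-0.42+2.92j), (-0.42-2.92j), (1.71+0j)]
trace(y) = 0.86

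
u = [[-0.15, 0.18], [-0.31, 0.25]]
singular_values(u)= [0.46, 0.04]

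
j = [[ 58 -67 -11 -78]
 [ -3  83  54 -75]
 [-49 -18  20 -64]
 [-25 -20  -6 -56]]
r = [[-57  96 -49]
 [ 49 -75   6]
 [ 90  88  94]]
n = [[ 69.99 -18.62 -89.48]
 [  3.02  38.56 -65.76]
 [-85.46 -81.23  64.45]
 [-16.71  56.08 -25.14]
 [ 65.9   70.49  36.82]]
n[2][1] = -81.23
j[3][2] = -6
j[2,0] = -49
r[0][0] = -57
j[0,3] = -78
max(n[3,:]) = 56.08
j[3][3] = -56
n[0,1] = -18.62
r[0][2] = -49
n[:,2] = [-89.48, -65.76, 64.45, -25.14, 36.82]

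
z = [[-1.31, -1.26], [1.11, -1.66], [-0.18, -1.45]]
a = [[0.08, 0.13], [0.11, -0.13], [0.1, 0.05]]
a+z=[[-1.23, -1.13], [1.22, -1.79], [-0.08, -1.40]]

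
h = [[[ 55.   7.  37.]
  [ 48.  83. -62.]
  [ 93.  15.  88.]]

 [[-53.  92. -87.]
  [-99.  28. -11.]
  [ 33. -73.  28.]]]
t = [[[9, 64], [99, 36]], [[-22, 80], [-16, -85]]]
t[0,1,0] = 99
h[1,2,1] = -73.0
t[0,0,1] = 64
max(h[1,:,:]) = 92.0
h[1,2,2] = 28.0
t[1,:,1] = [80, -85]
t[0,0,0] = 9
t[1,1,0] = -16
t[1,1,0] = -16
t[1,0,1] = 80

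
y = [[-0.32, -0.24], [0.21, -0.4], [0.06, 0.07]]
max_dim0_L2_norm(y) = 0.47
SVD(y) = [[-0.48, 0.85], [-0.87, -0.5], [0.14, -0.16]] @ diag([0.4718305804897118, 0.3872672246843794]) @ [[-0.04, 1.0], [-1.0, -0.04]]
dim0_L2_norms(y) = [0.39, 0.47]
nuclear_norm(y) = 0.86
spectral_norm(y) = 0.47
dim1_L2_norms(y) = [0.4, 0.45, 0.09]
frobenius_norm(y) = 0.61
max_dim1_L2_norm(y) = 0.45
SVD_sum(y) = [[0.01, -0.23], [0.02, -0.41], [-0.00, 0.07]] + [[-0.33, -0.01],[0.19, 0.01],[0.06, 0.00]]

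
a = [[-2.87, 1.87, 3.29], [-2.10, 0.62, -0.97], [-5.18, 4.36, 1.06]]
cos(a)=[[28.38, -20.32, 18.91], [-22.3, 20.26, 17.54], [-4.13, 8.12, 46.99]]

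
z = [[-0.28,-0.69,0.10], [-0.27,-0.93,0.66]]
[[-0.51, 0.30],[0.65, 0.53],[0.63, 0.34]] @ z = [[0.06, 0.07, 0.15],[-0.33, -0.94, 0.41],[-0.27, -0.75, 0.29]]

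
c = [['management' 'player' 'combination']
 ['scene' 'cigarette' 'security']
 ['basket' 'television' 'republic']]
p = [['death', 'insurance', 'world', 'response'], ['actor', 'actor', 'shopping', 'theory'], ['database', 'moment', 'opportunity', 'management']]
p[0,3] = 'response'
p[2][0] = 'database'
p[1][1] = 'actor'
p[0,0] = 'death'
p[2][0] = 'database'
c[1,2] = 'security'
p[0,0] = 'death'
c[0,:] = ['management', 'player', 'combination']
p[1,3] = 'theory'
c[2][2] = 'republic'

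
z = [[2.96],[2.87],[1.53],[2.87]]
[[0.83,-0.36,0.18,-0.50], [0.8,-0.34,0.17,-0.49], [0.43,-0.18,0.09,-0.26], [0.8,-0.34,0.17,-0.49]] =z@ [[0.28, -0.12, 0.06, -0.17]]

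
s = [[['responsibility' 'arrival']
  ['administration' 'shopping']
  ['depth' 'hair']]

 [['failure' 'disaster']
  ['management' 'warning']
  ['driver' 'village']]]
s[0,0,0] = 'responsibility'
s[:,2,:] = [['depth', 'hair'], ['driver', 'village']]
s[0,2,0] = 'depth'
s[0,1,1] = 'shopping'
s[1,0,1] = 'disaster'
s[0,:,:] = [['responsibility', 'arrival'], ['administration', 'shopping'], ['depth', 'hair']]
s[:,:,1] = [['arrival', 'shopping', 'hair'], ['disaster', 'warning', 'village']]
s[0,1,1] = 'shopping'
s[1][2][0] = 'driver'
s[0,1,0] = 'administration'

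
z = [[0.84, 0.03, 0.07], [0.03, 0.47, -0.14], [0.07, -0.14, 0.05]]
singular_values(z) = [0.85, 0.51, 0.0]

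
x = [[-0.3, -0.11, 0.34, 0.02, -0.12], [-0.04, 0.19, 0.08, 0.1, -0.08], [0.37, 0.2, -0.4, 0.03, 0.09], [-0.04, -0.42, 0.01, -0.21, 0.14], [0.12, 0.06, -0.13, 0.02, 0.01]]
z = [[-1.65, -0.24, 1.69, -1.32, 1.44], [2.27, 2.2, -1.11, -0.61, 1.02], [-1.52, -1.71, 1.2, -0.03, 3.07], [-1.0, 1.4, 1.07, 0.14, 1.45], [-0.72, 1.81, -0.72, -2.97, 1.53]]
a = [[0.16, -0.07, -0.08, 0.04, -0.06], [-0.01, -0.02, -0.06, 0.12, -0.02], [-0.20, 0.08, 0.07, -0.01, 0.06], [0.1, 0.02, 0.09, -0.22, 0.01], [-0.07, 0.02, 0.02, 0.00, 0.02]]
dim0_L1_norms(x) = [0.87, 0.98, 0.96, 0.38, 0.44]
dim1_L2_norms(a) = [0.21, 0.14, 0.23, 0.26, 0.08]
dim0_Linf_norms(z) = [2.27, 2.2, 1.69, 2.97, 3.07]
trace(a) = 0.01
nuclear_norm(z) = 14.95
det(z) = -81.59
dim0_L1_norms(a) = [0.54, 0.21, 0.32, 0.39, 0.17]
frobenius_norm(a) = 0.43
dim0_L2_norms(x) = [0.49, 0.52, 0.55, 0.24, 0.22]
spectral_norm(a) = 0.32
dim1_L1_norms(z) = [6.34, 7.21, 7.53, 5.06, 7.75]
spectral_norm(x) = 0.80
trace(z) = 3.42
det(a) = -0.00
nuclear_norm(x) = 1.37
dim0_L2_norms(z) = [3.42, 3.61, 2.68, 3.31, 4.12]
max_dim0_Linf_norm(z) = 3.07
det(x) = -0.00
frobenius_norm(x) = 0.96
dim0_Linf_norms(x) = [0.37, 0.42, 0.4, 0.21, 0.14]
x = a @ z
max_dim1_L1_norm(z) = 7.75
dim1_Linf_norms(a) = [0.16, 0.12, 0.2, 0.22, 0.07]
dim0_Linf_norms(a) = [0.2, 0.08, 0.09, 0.22, 0.06]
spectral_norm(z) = 5.36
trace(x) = -0.71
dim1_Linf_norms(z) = [1.69, 2.27, 3.07, 1.45, 2.97]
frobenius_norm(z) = 7.74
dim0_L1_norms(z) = [7.16, 7.36, 5.79, 5.07, 8.51]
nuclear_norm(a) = 0.63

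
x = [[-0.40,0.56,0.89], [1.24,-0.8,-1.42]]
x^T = [[-0.40, 1.24], [0.56, -0.80], [0.89, -1.42]]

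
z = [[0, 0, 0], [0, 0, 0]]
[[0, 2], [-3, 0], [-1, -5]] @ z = [[0, 0, 0], [0, 0, 0], [0, 0, 0]]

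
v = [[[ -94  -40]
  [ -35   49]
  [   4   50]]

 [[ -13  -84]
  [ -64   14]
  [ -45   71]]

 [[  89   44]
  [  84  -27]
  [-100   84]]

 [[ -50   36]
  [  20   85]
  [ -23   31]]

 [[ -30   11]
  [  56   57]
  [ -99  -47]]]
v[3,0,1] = 36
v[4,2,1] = -47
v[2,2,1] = 84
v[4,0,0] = -30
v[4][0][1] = 11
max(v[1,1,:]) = 14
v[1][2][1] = 71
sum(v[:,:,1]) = 334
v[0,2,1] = 50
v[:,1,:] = [[-35, 49], [-64, 14], [84, -27], [20, 85], [56, 57]]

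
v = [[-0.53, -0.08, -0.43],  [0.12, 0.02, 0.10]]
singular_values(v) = [0.7, 0.0]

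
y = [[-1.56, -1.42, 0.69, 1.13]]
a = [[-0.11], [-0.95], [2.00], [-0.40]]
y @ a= [[2.45]]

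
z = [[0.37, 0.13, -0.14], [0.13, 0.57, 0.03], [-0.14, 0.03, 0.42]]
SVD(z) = [[0.51, 0.4, -0.76],[0.84, -0.44, 0.32],[-0.21, -0.8, -0.56]] @ diag([0.6414531856493728, 0.5065538342753769, 0.21199298007525053]) @ [[0.51, 0.84, -0.21], [0.4, -0.44, -0.80], [-0.76, 0.32, -0.56]]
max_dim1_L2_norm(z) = 0.59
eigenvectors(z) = [[0.76, -0.51, -0.4], [-0.32, -0.84, 0.44], [0.56, 0.21, 0.8]]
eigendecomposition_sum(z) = [[0.12, -0.05, 0.09], [-0.05, 0.02, -0.04], [0.09, -0.04, 0.07]] + [[0.17,0.27,-0.07],[0.27,0.45,-0.11],[-0.07,-0.11,0.03]] + [[0.08,-0.09,-0.16], [-0.09,0.10,0.18], [-0.16,0.18,0.33]]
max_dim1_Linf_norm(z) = 0.57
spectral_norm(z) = 0.64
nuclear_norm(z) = 1.36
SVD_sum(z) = [[0.17,0.27,-0.07], [0.27,0.45,-0.11], [-0.07,-0.11,0.03]] + [[0.08, -0.09, -0.16], [-0.09, 0.10, 0.18], [-0.16, 0.18, 0.33]] + [[0.12,-0.05,0.09], [-0.05,0.02,-0.04], [0.09,-0.04,0.07]]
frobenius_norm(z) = 0.84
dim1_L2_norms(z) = [0.42, 0.59, 0.44]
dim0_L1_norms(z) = [0.64, 0.73, 0.59]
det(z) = 0.07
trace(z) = 1.36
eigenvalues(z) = [0.21, 0.64, 0.51]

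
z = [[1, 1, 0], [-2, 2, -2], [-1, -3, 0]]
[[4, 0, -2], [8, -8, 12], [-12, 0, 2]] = z@[[0, 0, -2], [4, 0, 0], [0, 4, -4]]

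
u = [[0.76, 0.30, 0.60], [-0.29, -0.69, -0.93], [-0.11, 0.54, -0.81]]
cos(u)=[[0.80, -0.16, 0.16],  [-0.05, 1.02, -0.61],  [0.07, 0.42, 0.92]]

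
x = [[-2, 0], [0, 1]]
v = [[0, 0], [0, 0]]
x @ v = [[0, 0], [0, 0]]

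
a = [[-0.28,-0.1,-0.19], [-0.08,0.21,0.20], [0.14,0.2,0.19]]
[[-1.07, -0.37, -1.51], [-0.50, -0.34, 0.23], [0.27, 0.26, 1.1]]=a @ [[3.46, 2.69, 4.06], [-3.22, 2.66, 1.58], [2.24, -3.43, 1.11]]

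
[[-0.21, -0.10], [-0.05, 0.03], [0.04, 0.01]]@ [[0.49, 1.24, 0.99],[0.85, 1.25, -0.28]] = [[-0.19, -0.39, -0.18], [0.0, -0.02, -0.06], [0.03, 0.06, 0.04]]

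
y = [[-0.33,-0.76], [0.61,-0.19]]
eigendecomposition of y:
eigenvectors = [[0.74+0.00j, (0.74-0j)], [(-0.07-0.66j), -0.07+0.66j]]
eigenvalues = [(-0.26+0.68j), (-0.26-0.68j)]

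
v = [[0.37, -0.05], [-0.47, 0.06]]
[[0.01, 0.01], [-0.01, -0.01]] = v@[[0.01, 0.01],[-0.16, -0.14]]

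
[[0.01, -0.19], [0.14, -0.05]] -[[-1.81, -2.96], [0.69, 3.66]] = [[1.82, 2.77], [-0.55, -3.71]]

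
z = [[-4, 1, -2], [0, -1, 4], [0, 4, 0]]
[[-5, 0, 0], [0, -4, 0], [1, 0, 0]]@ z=[[20, -5, 10], [0, 4, -16], [-4, 1, -2]]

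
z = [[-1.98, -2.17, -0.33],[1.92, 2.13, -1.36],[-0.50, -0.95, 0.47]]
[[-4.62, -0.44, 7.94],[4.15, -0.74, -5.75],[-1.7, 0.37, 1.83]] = z@[[0.50, 0.38, -2.51], [1.64, -0.25, -1.19], [0.22, 0.69, -1.18]]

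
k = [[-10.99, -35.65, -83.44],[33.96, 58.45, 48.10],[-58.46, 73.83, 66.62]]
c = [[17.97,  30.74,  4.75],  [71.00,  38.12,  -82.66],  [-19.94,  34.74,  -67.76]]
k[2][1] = 73.83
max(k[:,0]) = 33.96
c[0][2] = 4.75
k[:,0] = [-10.99, 33.96, -58.46]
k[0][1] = -35.65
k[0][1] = -35.65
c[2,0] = -19.94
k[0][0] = -10.99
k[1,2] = 48.1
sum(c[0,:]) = 53.459999999999994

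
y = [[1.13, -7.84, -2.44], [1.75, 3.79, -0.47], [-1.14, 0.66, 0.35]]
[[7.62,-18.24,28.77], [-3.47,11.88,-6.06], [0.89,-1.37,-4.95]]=y @ [[-1.84,3.13,2.18], [-0.40,2.00,-2.82], [-2.69,2.5,-1.72]]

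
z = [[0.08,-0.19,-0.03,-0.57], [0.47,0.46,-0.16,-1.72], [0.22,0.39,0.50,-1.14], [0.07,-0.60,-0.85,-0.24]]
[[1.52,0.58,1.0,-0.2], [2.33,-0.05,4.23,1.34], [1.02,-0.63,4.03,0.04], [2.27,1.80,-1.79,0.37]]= z@ [[-3.96, -0.49, 0.58, 1.91],[-1.39, -1.69, 1.17, 1.36],[-1.26, -0.83, 1.94, -1.30],[-2.69, -0.48, -2.17, 0.23]]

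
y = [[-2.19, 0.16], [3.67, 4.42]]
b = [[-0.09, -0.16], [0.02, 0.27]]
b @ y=[[-0.39, -0.72],[0.95, 1.20]]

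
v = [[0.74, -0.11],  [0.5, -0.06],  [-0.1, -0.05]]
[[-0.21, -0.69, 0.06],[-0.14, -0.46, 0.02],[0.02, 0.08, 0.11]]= v @ [[-0.26, -0.89, -0.18], [0.14, 0.27, -1.79]]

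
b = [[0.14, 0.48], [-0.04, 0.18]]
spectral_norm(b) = 0.53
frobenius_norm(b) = 0.53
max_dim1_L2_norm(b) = 0.5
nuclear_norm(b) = 0.61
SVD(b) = [[0.95, 0.32],[0.32, -0.95]] @ diag([0.5261939707932201, 0.08437953010572975]) @ [[0.23, 0.97], [0.97, -0.23]]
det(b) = 0.04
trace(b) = 0.32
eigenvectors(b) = [[0.96+0.00j, 0.96-0.00j], [(0.04+0.27j), 0.04-0.27j]]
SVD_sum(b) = [[0.11, 0.49], [0.04, 0.16]] + [[0.03, -0.01], [-0.08, 0.02]]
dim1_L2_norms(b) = [0.5, 0.18]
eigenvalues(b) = [(0.16+0.14j), (0.16-0.14j)]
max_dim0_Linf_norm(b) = 0.48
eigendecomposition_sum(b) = [[(0.07+0.08j), (0.24-0.28j)], [(-0.02+0.02j), 0.09+0.06j]] + [[0.07-0.08j, 0.24+0.28j],[(-0.02-0.02j), (0.09-0.06j)]]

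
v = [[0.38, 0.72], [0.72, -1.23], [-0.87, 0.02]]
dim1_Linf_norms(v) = [0.72, 1.23, 0.87]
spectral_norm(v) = 1.56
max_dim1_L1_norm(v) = 1.95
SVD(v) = [[0.26, 0.70], [-0.91, -0.04], [0.31, -0.72]] @ diag([1.5574155183190412, 1.0128459425297769]) @ [[-0.53,  0.85], [0.85,  0.53]]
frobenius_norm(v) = 1.86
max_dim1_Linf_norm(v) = 1.23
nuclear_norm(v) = 2.57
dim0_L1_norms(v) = [1.97, 1.97]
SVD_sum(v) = [[-0.22, 0.35], [0.76, -1.21], [-0.25, 0.41]] + [[0.60,0.37], [-0.04,-0.02], [-0.62,-0.39]]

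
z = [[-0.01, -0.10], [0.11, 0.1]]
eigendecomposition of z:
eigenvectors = [[0.36-0.59j, 0.36+0.59j], [(-0.72+0j), -0.72-0.00j]]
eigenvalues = [(0.04+0.09j), (0.04-0.09j)]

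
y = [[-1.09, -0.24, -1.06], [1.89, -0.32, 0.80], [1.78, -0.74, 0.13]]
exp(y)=[[-0.03, 0.14, -0.48], [0.92, 0.53, -0.05], [0.35, -0.57, 0.43]]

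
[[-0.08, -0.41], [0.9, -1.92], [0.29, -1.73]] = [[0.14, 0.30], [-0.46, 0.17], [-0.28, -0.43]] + [[-0.22, -0.71],  [1.36, -2.09],  [0.57, -1.3]]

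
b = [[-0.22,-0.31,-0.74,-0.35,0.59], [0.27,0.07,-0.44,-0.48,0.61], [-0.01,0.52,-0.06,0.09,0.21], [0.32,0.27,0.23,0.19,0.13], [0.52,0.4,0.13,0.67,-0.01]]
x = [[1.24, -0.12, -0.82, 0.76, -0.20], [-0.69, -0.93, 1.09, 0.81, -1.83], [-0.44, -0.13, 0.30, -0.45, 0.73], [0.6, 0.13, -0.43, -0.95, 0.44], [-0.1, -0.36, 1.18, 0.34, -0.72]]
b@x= [[-0.0, 0.15, 0.47, 0.45, -0.51], [0.13, -0.32, 0.65, 1.12, -1.15], [-0.31, -0.54, 0.77, 0.43, -1.1], [0.21, -0.34, 0.17, 0.22, -0.4], [0.71, -0.36, -0.25, 0.02, -0.44]]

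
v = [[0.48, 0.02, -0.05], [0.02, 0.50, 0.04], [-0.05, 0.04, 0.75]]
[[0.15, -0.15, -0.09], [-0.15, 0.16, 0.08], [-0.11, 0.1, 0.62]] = v @ [[0.31, -0.31, -0.11], [-0.31, 0.33, 0.10], [-0.11, 0.10, 0.81]]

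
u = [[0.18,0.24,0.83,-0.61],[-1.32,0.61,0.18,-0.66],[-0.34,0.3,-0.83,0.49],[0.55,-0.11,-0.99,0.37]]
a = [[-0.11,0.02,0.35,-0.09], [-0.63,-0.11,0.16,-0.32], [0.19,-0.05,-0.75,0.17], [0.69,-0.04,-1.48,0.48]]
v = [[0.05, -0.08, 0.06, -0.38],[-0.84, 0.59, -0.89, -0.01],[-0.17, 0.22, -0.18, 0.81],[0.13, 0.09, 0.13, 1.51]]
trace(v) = 1.97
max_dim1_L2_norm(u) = 1.61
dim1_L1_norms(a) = [0.57, 1.22, 1.16, 2.69]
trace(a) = -0.49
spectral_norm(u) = 1.97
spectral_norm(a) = 1.97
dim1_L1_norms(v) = [0.57, 2.33, 1.38, 1.86]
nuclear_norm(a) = 2.55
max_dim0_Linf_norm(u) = 1.32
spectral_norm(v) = 1.77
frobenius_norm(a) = 2.05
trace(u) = 0.33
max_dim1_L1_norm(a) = 2.69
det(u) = 0.32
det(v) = -0.00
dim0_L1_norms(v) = [1.19, 0.98, 1.26, 2.71]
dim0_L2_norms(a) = [0.96, 0.13, 1.7, 0.61]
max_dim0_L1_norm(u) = 2.83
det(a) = 0.00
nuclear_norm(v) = 3.18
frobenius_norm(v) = 2.26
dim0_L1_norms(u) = [2.39, 1.26, 2.83, 2.13]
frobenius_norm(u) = 2.51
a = v @ u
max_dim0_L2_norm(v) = 1.76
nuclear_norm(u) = 4.13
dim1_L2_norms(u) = [1.07, 1.61, 1.07, 1.2]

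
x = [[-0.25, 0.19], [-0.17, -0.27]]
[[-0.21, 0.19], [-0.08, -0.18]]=x @ [[0.72, -0.17], [-0.17, 0.78]]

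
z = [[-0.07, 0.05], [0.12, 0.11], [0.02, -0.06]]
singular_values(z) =[0.17, 0.1]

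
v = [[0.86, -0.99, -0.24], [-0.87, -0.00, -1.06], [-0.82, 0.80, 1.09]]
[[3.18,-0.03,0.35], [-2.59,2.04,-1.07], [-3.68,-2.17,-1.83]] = v@[[3.84, 0.54, 2.85],[0.3, 1.07, 2.44],[-0.71, -2.37, -1.33]]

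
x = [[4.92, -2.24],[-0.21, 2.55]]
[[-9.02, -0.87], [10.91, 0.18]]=x @ [[0.12, -0.15], [4.29, 0.06]]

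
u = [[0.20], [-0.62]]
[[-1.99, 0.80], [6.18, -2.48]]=u@[[-9.97, 4.00]]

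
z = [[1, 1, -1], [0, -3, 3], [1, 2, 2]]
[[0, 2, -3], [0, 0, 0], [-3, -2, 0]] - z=[[-1, 1, -2], [0, 3, -3], [-4, -4, -2]]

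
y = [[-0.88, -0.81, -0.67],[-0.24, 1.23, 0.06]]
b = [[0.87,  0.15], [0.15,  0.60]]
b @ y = [[-0.8, -0.52, -0.57], [-0.28, 0.62, -0.06]]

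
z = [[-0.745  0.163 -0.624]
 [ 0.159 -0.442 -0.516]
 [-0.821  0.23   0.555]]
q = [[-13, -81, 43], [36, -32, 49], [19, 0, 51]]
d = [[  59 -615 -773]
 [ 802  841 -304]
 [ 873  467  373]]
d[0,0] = 59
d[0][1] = -615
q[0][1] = -81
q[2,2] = 51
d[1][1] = 841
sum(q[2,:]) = 70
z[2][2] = 0.555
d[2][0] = 873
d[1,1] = 841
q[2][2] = 51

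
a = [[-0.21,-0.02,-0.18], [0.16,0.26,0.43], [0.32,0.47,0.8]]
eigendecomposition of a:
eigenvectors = [[-0.14, 0.96, -0.43],[0.47, -0.07, -0.69],[0.87, -0.28, 0.58]]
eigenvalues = [1.01, -0.16, -0.0]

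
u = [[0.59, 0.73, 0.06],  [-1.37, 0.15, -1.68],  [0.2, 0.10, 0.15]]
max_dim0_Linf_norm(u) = 1.68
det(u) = 0.01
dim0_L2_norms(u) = [1.5, 0.75, 1.69]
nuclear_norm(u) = 3.09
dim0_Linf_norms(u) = [1.37, 0.73, 1.68]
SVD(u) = [[-0.20, -0.97, -0.15], [0.97, -0.21, 0.08], [-0.11, -0.13, 0.99]] @ diag([2.2230011992560983, 0.858575442738072, 0.003725215842595874]) @ [[-0.66, -0.0, -0.75], [-0.36, -0.88, 0.32], [-0.66, 0.48, 0.58]]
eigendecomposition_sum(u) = [[(0.29+0.42j), 0.37-0.10j, 0.03+0.56j], [(-0.68+0.35j), (0.07+0.56j), (-0.84-0.07j)], [(0.1+0.04j), (0.05-0.06j), 0.07+0.09j]] + [[(0.29-0.42j), (0.37+0.1j), 0.03-0.56j],[-0.68-0.35j, 0.07-0.56j, (-0.84+0.07j)],[(0.1-0.04j), 0.05+0.06j, (0.07-0.09j)]] + [[0.00+0.00j, (-0+0j), (-0+0j)], [-0.00-0.00j, 0.00-0.00j, -0j], [(-0-0j), 0.00-0.00j, 0.00-0.00j]]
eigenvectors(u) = [[-0.08-0.55j, (-0.08+0.55j), -0.66+0.00j], [(0.83+0j), (0.83-0j), (0.48+0j)], [(-0.08-0.08j), -0.08+0.08j, (0.58+0j)]]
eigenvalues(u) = [(0.44+1.07j), (0.44-1.07j), (0.01+0j)]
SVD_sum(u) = [[0.29, 0.0, 0.33], [-1.43, -0.01, -1.62], [0.16, 0.00, 0.18]] + [[0.30, 0.73, -0.27], [0.07, 0.16, -0.06], [0.04, 0.10, -0.04]] + [[0.0, -0.00, -0.00], [-0.00, 0.00, 0.00], [-0.00, 0.00, 0.0]]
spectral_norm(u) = 2.22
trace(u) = 0.89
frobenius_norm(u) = 2.38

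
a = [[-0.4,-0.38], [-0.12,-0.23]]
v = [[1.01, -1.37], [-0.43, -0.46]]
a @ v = [[-0.24, 0.72], [-0.02, 0.27]]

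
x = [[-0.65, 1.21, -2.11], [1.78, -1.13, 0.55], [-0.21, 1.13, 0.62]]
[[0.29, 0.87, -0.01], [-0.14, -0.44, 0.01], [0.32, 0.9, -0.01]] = x @ [[0.11, 0.30, -0.0], [0.30, 0.86, -0.01], [-0.00, -0.01, 0.0]]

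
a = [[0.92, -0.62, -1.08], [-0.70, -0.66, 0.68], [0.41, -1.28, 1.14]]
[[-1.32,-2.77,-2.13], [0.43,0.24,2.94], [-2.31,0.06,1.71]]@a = [[-0.15, 5.37, -2.89], [1.43, -4.19, 3.05], [-1.47, -0.8, 4.48]]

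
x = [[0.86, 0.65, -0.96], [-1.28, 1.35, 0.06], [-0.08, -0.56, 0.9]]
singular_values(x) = [1.9, 1.72, 0.31]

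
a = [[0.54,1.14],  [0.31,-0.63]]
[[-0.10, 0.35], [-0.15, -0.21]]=a @ [[-0.33, -0.02], [0.07, 0.32]]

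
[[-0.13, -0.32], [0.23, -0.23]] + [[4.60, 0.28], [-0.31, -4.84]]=[[4.47, -0.04], [-0.08, -5.07]]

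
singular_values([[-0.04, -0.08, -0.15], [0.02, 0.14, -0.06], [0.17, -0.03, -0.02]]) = [0.18, 0.17, 0.15]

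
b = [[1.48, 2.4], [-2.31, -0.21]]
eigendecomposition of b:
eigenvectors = [[0.71+0.00j, 0.71-0.00j], [-0.25+0.65j, -0.25-0.65j]]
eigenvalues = [(0.64+2.2j), (0.64-2.2j)]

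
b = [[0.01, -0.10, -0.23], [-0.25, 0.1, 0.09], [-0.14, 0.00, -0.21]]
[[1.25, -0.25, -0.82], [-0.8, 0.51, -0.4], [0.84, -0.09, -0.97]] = b @ [[0.76,-2.14,3.89], [-2.05,-1.91,3.88], [-4.49,1.84,2.04]]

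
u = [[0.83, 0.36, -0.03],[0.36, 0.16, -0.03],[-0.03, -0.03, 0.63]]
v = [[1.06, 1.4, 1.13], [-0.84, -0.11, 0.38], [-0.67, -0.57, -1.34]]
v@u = [[1.35, 0.57, 0.64], [-0.75, -0.33, 0.27], [-0.72, -0.29, -0.81]]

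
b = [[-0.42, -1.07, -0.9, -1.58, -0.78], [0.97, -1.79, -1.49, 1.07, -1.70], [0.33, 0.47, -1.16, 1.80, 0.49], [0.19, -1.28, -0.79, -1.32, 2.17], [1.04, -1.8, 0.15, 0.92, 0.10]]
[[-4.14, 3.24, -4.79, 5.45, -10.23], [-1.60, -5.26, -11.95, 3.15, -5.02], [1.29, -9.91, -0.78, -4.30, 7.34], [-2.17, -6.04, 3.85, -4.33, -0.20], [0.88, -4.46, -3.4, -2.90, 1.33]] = b@[[1.15, -1.55, -0.59, 0.08, 0.84], [0.78, 0.44, 1.63, 0.44, 1.62], [1.16, 3.29, 1.76, -0.46, 0.81], [0.95, -2.48, -0.47, -1.97, 3.2], [0.36, -2.7, 3.14, -3.11, 3.03]]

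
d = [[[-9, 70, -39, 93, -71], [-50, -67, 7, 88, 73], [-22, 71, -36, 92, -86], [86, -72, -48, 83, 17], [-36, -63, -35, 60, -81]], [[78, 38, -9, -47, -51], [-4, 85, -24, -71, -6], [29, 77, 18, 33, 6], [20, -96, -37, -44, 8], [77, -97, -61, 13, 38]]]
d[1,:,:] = [[78, 38, -9, -47, -51], [-4, 85, -24, -71, -6], [29, 77, 18, 33, 6], [20, -96, -37, -44, 8], [77, -97, -61, 13, 38]]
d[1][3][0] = 20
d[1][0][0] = 78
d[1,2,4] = 6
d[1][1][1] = 85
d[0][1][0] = -50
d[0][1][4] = 73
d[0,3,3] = 83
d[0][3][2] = -48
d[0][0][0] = -9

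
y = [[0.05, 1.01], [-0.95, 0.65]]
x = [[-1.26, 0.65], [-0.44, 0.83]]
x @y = [[-0.68, -0.85], [-0.81, 0.1]]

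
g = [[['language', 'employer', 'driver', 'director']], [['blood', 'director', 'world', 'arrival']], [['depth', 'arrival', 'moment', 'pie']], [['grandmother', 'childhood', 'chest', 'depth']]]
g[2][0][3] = 'pie'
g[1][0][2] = 'world'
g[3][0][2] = 'chest'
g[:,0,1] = ['employer', 'director', 'arrival', 'childhood']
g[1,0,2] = 'world'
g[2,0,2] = 'moment'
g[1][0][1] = 'director'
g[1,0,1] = 'director'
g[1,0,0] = 'blood'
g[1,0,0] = 'blood'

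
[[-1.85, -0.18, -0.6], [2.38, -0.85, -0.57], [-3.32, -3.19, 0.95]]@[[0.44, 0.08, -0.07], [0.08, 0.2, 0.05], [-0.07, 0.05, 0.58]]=[[-0.79, -0.21, -0.23],[1.02, -0.01, -0.54],[-1.78, -0.86, 0.62]]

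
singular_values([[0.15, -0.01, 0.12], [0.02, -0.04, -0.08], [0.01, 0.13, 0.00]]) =[0.2, 0.14, 0.07]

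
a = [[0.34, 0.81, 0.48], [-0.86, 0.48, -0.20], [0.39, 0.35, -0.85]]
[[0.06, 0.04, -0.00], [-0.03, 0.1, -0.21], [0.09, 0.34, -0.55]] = a @ [[0.08, 0.06, -0.04], [0.06, 0.19, -0.29], [-0.04, -0.29, 0.51]]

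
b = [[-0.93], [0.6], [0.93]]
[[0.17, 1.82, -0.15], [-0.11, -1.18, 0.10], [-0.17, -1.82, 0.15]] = b@[[-0.18, -1.96, 0.16]]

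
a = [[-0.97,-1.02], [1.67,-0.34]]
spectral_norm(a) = 1.95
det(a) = 2.03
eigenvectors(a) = [[(0.15-0.6j), 0.15+0.60j], [-0.79+0.00j, -0.79-0.00j]]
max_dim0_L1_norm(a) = 2.64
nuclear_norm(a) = 2.99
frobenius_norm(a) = 2.21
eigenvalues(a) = [(-0.65+1.27j), (-0.65-1.27j)]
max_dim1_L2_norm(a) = 1.7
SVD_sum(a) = [[-1.1, -0.18], [1.58, 0.25]] + [[0.13, -0.84],  [0.09, -0.59]]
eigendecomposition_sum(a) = [[-0.48+0.55j, (-0.51-0.26j)],  [0.83+0.43j, -0.17+0.71j]] + [[-0.48-0.55j,  -0.51+0.26j],[0.83-0.43j,  -0.17-0.71j]]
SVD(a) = [[-0.57, 0.82], [0.82, 0.57]] @ diag([1.9486149428985389, 1.0434077842878706]) @ [[0.99, 0.16],[0.16, -0.99]]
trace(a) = -1.31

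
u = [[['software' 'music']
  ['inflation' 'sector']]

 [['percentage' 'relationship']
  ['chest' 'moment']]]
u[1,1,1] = 'moment'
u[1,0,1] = 'relationship'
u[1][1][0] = 'chest'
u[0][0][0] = 'software'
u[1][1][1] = 'moment'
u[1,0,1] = 'relationship'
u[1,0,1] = 'relationship'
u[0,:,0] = ['software', 'inflation']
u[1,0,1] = 'relationship'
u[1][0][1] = 'relationship'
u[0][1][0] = 'inflation'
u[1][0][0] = 'percentage'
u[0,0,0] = 'software'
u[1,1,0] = 'chest'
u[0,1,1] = 'sector'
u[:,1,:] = [['inflation', 'sector'], ['chest', 'moment']]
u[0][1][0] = 'inflation'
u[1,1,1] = 'moment'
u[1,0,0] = 'percentage'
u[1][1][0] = 'chest'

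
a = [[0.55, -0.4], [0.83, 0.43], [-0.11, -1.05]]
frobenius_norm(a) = 1.57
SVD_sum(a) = [[-0.06, -0.13], [0.30, 0.67], [-0.41, -0.91]] + [[0.61, -0.27],[0.53, -0.24],[0.3, -0.14]]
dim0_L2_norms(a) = [1.0, 1.2]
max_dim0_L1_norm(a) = 1.88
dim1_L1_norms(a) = [0.95, 1.26, 1.16]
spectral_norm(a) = 1.25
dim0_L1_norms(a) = [1.49, 1.88]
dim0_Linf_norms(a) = [0.83, 1.05]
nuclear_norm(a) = 2.19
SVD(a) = [[0.11, 0.71], [-0.59, 0.61], [0.80, 0.35]] @ diag([1.2496225329854886, 0.9430501179974112]) @ [[-0.41, -0.91], [0.91, -0.41]]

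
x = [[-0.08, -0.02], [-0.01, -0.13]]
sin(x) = [[-0.08, -0.02], [-0.01, -0.13]]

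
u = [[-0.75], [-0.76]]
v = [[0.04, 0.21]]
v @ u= [[-0.19]]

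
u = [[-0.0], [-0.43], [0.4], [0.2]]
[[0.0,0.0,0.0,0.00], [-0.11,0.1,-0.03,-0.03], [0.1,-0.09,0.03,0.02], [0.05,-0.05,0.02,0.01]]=u@[[0.25, -0.23, 0.08, 0.06]]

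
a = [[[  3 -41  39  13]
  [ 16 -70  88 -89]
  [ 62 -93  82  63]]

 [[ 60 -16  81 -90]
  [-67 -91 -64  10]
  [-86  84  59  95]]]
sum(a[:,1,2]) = 24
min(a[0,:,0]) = 3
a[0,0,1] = -41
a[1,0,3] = -90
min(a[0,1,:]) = -89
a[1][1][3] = 10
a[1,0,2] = 81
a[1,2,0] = -86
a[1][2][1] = 84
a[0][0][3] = 13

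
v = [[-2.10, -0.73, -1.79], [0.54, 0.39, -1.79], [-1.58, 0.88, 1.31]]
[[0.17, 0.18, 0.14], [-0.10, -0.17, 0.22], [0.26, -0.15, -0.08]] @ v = [[-0.48, 0.07, -0.44], [-0.23, 0.20, 0.77], [-0.50, -0.32, -0.3]]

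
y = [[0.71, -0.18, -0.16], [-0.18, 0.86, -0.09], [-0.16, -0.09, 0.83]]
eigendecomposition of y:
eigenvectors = [[-0.74, -0.62, -0.27], [-0.48, 0.76, -0.44], [-0.48, 0.2, 0.86]]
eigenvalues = [0.49, 0.98, 0.93]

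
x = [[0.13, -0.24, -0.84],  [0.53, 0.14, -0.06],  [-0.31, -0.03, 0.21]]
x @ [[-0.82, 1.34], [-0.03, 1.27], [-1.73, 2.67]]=[[1.35,  -2.37], [-0.34,  0.73], [-0.11,  0.11]]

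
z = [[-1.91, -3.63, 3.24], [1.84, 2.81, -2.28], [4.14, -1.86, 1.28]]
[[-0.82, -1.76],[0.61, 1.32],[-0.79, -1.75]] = z@[[-0.07, -0.16], [0.28, 0.64], [0.02, 0.08]]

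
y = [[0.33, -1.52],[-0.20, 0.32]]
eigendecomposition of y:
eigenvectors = [[0.94, 0.94], [-0.34, 0.34]]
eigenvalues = [0.88, -0.23]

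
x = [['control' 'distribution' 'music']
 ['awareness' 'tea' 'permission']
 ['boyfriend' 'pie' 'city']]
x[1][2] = 'permission'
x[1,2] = 'permission'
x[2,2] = 'city'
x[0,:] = ['control', 'distribution', 'music']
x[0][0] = 'control'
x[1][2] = 'permission'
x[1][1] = 'tea'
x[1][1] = 'tea'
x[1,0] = 'awareness'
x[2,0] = 'boyfriend'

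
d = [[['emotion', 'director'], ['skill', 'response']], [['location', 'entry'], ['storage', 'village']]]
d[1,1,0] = 'storage'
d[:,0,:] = [['emotion', 'director'], ['location', 'entry']]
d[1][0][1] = 'entry'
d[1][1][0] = 'storage'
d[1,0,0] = 'location'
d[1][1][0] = 'storage'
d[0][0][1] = 'director'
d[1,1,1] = 'village'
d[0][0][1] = 'director'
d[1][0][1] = 'entry'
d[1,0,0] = 'location'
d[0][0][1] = 'director'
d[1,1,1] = 'village'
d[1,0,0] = 'location'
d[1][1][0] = 'storage'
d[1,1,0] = 'storage'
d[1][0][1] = 'entry'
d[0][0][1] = 'director'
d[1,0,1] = 'entry'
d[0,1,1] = 'response'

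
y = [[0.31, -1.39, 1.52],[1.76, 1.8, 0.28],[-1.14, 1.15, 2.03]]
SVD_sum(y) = [[-0.2, -0.59, -0.21], [0.69, 2.01, 0.72], [0.41, 1.20, 0.43]] + [[-0.67, -0.18, 1.14], [0.45, 0.12, -0.76], [-1.08, -0.29, 1.84]] + [[1.18, -0.62, 0.59], [0.63, -0.33, 0.32], [-0.47, 0.25, -0.24]]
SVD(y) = [[-0.24, -0.50, -0.83], [0.83, 0.33, -0.44], [0.5, -0.80, 0.33]] @ diag([2.6913465605076516, 2.6805313159309168, 1.751857744098333]) @ [[0.31, 0.9, 0.32],[0.50, 0.14, -0.85],[-0.81, 0.42, -0.41]]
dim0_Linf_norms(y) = [1.76, 1.8, 2.03]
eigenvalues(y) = [(0.74+2.05j), (0.74-2.05j), (2.66+0j)]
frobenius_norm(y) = 4.18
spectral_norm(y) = 2.69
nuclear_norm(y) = 7.12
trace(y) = 4.14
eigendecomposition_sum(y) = [[(0.12+1.09j), -0.84+0.18j, (0.61-0.35j)], [(0.75-0.39j), (0.36+0.56j), (-0.42-0.34j)], [-0.75+0.12j, (-0.15-0.58j), 0.26+0.41j]] + [[0.12-1.09j, (-0.84-0.18j), (0.61+0.35j)], [(0.75+0.39j), (0.36-0.56j), -0.42+0.34j], [(-0.75-0.12j), (-0.15+0.58j), (0.26-0.41j)]] + [[0.07+0.00j,  (0.3+0j),  (0.31+0j)], [(0.26+0j),  1.08+0.00j,  (1.12+0j)], [(0.35+0j),  (1.45+0j),  (1.5+0j)]]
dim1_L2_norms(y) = [2.08, 2.53, 2.6]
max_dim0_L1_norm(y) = 4.34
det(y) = 12.64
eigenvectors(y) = [[0.69+0.00j, 0.69-0.00j, 0.16+0.00j], [(-0.19-0.5j), (-0.19+0.5j), 0.59+0.00j], [0.02+0.48j, (0.02-0.48j), 0.79+0.00j]]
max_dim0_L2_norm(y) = 2.55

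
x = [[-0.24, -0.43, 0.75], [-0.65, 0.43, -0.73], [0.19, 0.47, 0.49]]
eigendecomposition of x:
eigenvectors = [[0.89+0.00j, 0.38+0.15j, (0.38-0.15j)], [(0.34+0j), -0.77+0.00j, -0.77-0.00j], [-0.29+0.00j, (-0.09+0.48j), -0.09-0.48j]]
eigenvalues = [(-0.65+0j), (0.66+0.58j), (0.66-0.58j)]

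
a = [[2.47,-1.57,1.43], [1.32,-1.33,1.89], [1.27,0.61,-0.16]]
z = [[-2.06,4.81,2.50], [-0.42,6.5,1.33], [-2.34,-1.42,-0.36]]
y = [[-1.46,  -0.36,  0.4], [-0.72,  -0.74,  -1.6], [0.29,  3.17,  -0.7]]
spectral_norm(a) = 4.16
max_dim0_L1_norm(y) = 4.27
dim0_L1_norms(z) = [4.82, 12.73, 4.19]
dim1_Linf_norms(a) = [2.47, 1.89, 1.27]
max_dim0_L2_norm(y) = 3.28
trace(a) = 0.98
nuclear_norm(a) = 6.10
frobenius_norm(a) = 4.44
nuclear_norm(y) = 6.60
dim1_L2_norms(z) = [5.8, 6.65, 2.76]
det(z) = 24.75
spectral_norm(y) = 3.37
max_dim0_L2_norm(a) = 3.08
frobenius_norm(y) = 4.08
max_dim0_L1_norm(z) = 12.73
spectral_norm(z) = 8.71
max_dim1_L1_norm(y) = 4.16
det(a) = -2.86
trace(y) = -2.90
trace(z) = 4.08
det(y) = -8.64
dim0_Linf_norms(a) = [2.47, 1.57, 1.89]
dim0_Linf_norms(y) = [1.46, 3.17, 1.6]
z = a @ y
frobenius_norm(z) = 9.24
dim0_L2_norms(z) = [3.15, 8.21, 2.85]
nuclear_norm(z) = 12.62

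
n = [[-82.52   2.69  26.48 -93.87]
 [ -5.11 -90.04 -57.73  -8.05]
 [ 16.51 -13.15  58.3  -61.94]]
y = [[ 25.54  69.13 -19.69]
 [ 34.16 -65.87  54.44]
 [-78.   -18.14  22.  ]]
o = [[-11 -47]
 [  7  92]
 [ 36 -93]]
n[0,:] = [-82.52, 2.69, 26.48, -93.87]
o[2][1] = -93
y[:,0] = [25.54, 34.16, -78.0]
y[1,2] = 54.44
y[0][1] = 69.13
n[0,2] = 26.48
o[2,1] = -93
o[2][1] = -93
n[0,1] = 2.69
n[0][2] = 26.48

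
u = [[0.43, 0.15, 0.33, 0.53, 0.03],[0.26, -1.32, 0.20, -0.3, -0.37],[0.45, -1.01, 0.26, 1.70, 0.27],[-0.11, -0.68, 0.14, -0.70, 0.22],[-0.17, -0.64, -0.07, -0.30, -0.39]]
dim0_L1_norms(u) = [1.42, 3.8, 1.0, 3.53, 1.28]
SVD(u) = [[-0.22, -0.24, -0.04, -0.81, 0.48], [-0.28, 0.71, -0.26, -0.39, -0.45], [-0.93, -0.13, 0.16, 0.3, 0.02], [0.06, 0.5, 0.81, -0.03, 0.3], [-0.03, 0.42, -0.50, 0.31, 0.69]] @ diag([2.1895421719823367, 1.8188130476002187, 0.5364975464408815, 0.49857409175739775, 0.08670889620608485]) @ [[-0.27, 0.57, -0.16, -0.76, -0.06], [-0.06, -0.79, 0.04, -0.57, -0.20], [-0.04, -0.09, 0.23, -0.18, 0.95], [-0.73, -0.18, -0.59, 0.24, 0.14], [-0.62, 0.05, 0.75, 0.11, -0.18]]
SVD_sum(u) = [[0.13, -0.28, 0.08, 0.37, 0.03], [0.16, -0.35, 0.10, 0.46, 0.04], [0.55, -1.17, 0.34, 1.54, 0.12], [-0.04, 0.08, -0.02, -0.10, -0.01], [0.02, -0.03, 0.01, 0.04, 0.00]] + [[0.03, 0.35, -0.02, 0.25, 0.09],[-0.07, -1.02, 0.05, -0.73, -0.25],[0.01, 0.19, -0.01, 0.14, 0.05],[-0.05, -0.72, 0.03, -0.52, -0.18],[-0.04, -0.61, 0.03, -0.44, -0.15]] + [[0.00, 0.00, -0.01, 0.00, -0.02], [0.01, 0.01, -0.03, 0.03, -0.13], [-0.00, -0.01, 0.02, -0.02, 0.08], [-0.02, -0.04, 0.1, -0.08, 0.41], [0.01, 0.02, -0.06, 0.05, -0.25]] + [[0.30, 0.07, 0.24, -0.1, -0.06], [0.14, 0.04, 0.11, -0.05, -0.03], [-0.11, -0.03, -0.09, 0.04, 0.02], [0.01, 0.00, 0.01, -0.00, -0.00], [-0.11, -0.03, -0.09, 0.04, 0.02]] + [[-0.03, 0.0, 0.03, 0.00, -0.01], [0.02, -0.00, -0.03, -0.0, 0.01], [-0.00, 0.0, 0.0, 0.0, -0.0], [-0.02, 0.00, 0.02, 0.00, -0.00], [-0.04, 0.00, 0.05, 0.01, -0.01]]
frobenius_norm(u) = 2.94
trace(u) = -1.72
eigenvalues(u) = [(0.47+0.42j), (0.47-0.42j), (-1.73+0j), (-0.18+0j), (-0.74+0j)]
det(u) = -0.09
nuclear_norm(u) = 5.13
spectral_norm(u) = 2.19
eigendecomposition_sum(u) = [[(0.26-0.02j), -0.09+0.35j, (0.17-0.16j), 0.26-0.35j, (0.02-0.3j)], [0.08-0.01j, (-0.03+0.11j), (0.05-0.05j), 0.07-0.10j, 0.00-0.09j], [0.12+0.24j, -0.37+0.04j, 0.21+0.10j, (0.43+0.11j), 0.29-0.09j], [-0.05+0.06j, -0.05-0.10j, (-0+0.07j), (0.01+0.13j), 0.06+0.07j], [-0.09+0.02j, (0.02-0.13j), (-0.05+0.06j), (-0.08+0.13j), 0.00+0.11j]] + [[0.26+0.02j, -0.09-0.35j, 0.17+0.16j, (0.26+0.35j), 0.02+0.30j], [(0.08+0.01j), -0.03-0.11j, (0.05+0.05j), 0.07+0.10j, 0.09j], [(0.12-0.24j), -0.37-0.04j, (0.21-0.1j), 0.43-0.11j, 0.29+0.09j], [(-0.05-0.06j), -0.05+0.10j, (-0-0.07j), (0.01-0.13j), (0.06-0.07j)], [(-0.09-0.02j), 0.02+0.13j, -0.05-0.06j, (-0.08-0.13j), 0.00-0.11j]] + [[(-0.01+0j),(0.25-0j),(-0.03+0j),0.15+0.00j,0.05+0.00j], [0.06-0.00j,(-1.22+0j),(0.15-0j),-0.71-0.00j,(-0.25-0j)], [-0j,-0.05+0.00j,0.01-0.00j,(-0.03-0j),-0.01-0.00j], [0.03-0.00j,-0.62+0.00j,(0.08-0j),-0.36-0.00j,-0.13-0.00j], [0.03-0.00j,-0.69+0.00j,(0.09-0j),(-0.4-0j),(-0.14-0j)]] + [[-0.07-0.00j, 0.07+0.00j, (0.01-0j), (-0.01-0j), (-0.13-0j)], [(0.02+0j), (-0.02-0j), (-0+0j), 0j, 0.03+0.00j], [(0.12+0j), -0.11-0.00j, -0.01+0.00j, 0.02+0.00j, (0.22+0j)], [0.01+0.00j, -0.00-0.00j, -0.00+0.00j, 0.00+0.00j, (0.01+0j)], [-0.05-0.00j, 0.04+0.00j, 0.00-0.00j, -0.01-0.00j, -0.08-0.00j]] + [[(-0.01-0j),0.02-0.00j,0.02-0.00j,-0.12-0.00j,(0.07+0j)],[0.03+0.00j,(-0.03+0j),(-0.05+0j),0.26+0.00j,(-0.16-0j)],[0.09+0.00j,(-0.11+0j),(-0.16+0j),(0.86+0j),(-0.53-0j)],[(-0.04-0j),0.05-0.00j,0.07-0.00j,-0.37-0.00j,0.23+0.00j],[0.03+0.00j,(-0.04+0j),-0.05+0.00j,0.27+0.00j,(-0.17-0j)]]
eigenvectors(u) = [[0.24-0.61j, (0.24+0.61j), (0.16+0j), (-0.48+0j), (-0.11+0j)], [0.07-0.18j, (0.07+0.18j), (-0.78+0j), 0.12+0.00j, (0.26+0j)], [0.66+0.00j, 0.66-0.00j, -0.03+0.00j, (0.81+0j), (0.85+0j)], [(0.07+0.18j), 0.07-0.18j, (-0.4+0j), (0.04+0j), (-0.36+0j)], [(-0.07+0.23j), (-0.07-0.23j), (-0.44+0j), -0.30+0.00j, 0.27+0.00j]]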